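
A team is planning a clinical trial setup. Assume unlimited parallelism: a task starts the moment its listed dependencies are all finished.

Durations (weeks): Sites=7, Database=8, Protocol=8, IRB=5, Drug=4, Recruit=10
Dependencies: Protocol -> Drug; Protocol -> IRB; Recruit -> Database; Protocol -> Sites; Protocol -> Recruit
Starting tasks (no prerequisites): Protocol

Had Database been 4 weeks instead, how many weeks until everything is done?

22

Critical path before the change: Protocol→Recruit→Database = 8+10+8 = 26 giving 26 weeks.
Since Database is critical, the -4 change carries straight to that chain (now 22 weeks).
The critical path is still Protocol→Recruit→Database; finish is now 22 weeks.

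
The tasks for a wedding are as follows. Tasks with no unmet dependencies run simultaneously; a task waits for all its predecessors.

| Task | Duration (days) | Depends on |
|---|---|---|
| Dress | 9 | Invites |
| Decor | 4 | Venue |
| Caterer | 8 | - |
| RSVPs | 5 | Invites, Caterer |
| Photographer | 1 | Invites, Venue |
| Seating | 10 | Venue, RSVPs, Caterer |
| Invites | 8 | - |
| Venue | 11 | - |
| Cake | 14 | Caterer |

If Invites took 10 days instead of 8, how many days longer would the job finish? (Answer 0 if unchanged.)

2

The binding path is Invites→RSVPs→Seating = 8+5+10 = 23; finish at 23 days.
Since Invites is critical, the +2 change carries straight to that chain (now 25 days).
That remains the longest chain; total 25 days.
Change in finish: 25 − 23 = +2 days.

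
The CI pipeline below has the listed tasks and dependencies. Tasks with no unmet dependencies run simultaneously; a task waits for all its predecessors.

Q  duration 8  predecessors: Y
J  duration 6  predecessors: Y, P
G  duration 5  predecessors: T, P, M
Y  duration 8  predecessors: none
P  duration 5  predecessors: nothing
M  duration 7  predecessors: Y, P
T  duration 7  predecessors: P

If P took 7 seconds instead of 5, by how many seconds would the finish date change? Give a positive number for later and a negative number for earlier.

Baseline: Y→M→G = 8+7+5 = 20 → 20 seconds.
P has 3 seconds of float (longest path through it is 17).
No other chain overtakes it, so the finish is 20 seconds.
Change in finish: 20 − 20 = +0 seconds.

0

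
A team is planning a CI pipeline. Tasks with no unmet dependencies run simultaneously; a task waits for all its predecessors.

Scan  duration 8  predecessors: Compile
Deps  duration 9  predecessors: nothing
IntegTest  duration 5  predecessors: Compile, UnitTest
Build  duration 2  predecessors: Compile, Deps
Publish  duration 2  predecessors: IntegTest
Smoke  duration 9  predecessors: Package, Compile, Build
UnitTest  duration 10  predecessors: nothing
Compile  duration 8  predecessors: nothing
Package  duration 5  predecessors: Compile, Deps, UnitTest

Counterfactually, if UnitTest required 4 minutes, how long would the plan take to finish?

23

Baseline: UnitTest→Package→Smoke = 10+5+9 = 24 → 24 minutes.
Since UnitTest is critical, the -6 change carries straight to that chain (now 18 minutes).
The binding chain switches to Deps→Package→Smoke = 9+5+9 = 23; finish 23 minutes.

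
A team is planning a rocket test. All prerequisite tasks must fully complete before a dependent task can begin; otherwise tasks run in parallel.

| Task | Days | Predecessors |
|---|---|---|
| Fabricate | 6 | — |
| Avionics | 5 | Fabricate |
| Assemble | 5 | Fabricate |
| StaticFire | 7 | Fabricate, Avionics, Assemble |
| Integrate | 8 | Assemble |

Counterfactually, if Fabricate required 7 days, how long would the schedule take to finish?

20

Actual critical path: Fabricate→Assemble→Integrate = 6+5+8 = 19 ⇒ 19 days.
Since Fabricate is critical, the +1 change carries straight to that chain (now 20 days).
The critical path is still Fabricate→Assemble→Integrate; finish is now 20 days.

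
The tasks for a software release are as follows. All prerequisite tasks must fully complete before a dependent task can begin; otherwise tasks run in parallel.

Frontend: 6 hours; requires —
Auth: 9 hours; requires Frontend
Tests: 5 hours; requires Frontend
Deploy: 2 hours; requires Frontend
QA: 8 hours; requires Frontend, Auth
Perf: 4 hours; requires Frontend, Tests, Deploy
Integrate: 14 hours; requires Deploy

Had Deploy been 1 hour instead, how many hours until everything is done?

23

Critical path before the change: Frontend→Auth→QA = 6+9+8 = 23 giving 23 hours.
Deploy has 1 hour of float (longest path through it is 22).
No other chain overtakes it, so the finish is 23 hours.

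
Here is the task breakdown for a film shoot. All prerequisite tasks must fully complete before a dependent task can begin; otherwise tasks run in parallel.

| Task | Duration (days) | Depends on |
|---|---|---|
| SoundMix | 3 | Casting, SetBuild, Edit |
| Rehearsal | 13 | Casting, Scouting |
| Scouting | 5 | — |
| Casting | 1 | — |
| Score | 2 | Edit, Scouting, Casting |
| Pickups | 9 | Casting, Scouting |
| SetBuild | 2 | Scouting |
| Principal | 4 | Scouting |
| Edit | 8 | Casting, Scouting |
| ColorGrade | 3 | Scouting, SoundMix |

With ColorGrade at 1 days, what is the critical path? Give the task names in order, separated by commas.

Actual critical path: Scouting→Edit→SoundMix→ColorGrade = 5+8+3+3 = 19 ⇒ 19 days.
ColorGrade is on the critical path; changing it to 1 makes that path 17 days.
New critical path: Scouting→Rehearsal = 5+13 = 18 ⇒ 18 days.

Scouting, Rehearsal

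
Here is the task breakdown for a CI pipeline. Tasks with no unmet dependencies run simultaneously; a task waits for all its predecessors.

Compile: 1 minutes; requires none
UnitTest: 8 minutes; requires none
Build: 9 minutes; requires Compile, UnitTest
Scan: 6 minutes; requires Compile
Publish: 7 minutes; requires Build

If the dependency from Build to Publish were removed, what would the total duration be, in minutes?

Original critical path: UnitTest→Build→Publish = 8+9+7 = 24 ⇒ 24 minutes.
Without Build→Publish, Publish's earliest start moves from 17 to 0.
The longest chain is now UnitTest→Build = 8+9 = 17, so the project takes 17 minutes.

17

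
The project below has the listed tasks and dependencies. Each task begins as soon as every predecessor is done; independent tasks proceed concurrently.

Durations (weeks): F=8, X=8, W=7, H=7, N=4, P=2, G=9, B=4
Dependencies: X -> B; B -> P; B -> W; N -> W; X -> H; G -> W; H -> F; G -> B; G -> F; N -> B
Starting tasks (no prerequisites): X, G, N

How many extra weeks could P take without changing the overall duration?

X→H→F = 8+7+8 = 23 sets the makespan at 23 weeks.
The longest chain containing P totals 15 weeks.
Float = 23 − 15 = 8.

8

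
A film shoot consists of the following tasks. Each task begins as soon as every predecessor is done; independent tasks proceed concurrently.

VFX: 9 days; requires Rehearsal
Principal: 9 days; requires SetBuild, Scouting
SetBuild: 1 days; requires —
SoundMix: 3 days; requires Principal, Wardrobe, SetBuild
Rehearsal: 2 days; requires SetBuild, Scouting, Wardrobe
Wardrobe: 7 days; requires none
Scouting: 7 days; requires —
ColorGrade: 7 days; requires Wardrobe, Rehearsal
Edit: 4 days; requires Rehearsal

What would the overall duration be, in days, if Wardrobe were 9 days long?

Baseline: Scouting→Principal→SoundMix = 7+9+3 = 19 → 19 days.
The longest path through Wardrobe is only 18 days, so Wardrobe has float 1.
New critical path: Wardrobe→Rehearsal→VFX = 9+2+9 = 20 ⇒ 20 days.

20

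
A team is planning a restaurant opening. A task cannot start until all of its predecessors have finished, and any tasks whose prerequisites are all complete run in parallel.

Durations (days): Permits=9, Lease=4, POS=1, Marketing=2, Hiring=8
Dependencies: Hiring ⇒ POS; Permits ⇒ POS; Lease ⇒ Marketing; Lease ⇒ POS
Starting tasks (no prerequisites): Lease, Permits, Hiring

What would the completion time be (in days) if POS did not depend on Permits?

9

Before: longest chain Permits→POS = 9+1 = 10, finish 10.
Without Permits→POS, POS's earliest start moves from 9 to 8.
The longest chain is now Permits = 9 = 9, so the schedule takes 9 days.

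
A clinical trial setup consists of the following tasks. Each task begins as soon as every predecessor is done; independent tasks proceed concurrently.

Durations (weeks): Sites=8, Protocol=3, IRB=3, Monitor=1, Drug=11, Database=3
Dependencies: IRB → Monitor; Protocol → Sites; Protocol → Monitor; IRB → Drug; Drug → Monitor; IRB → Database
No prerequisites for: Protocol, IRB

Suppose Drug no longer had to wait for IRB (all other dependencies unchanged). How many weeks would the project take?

Original critical path: IRB→Drug→Monitor = 3+11+1 = 15 ⇒ 15 weeks.
Without IRB→Drug, Drug's earliest start moves from 3 to 0.
After: Drug→Monitor = 11+1 = 12 → 12 weeks.

12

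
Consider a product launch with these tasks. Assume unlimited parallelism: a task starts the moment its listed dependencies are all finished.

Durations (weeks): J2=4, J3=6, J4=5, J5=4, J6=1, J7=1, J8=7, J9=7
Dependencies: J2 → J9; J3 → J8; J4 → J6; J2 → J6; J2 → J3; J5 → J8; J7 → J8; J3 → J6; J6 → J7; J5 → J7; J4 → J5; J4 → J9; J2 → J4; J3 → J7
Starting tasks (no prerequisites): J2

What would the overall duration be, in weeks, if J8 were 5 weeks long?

19

Critical path before the change: J2→J4→J5→J7→J8 = 4+5+4+1+7 = 21 giving 21 weeks.
Since J8 is critical, the -2 change carries straight to that chain (now 19 weeks).
No other chain overtakes it, so the finish is 19 weeks.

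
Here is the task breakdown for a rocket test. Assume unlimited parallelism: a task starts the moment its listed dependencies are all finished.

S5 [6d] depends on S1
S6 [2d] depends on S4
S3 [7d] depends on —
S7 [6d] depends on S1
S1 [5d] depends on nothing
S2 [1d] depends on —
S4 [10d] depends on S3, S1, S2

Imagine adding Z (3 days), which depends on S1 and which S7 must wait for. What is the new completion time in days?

19

Originally the project takes 19 days.
With Z inserted, S7 now waits for max(S1, Z).
New critical path: S3→S4→S6 = 7+10+2 = 19 ⇒ 19 days.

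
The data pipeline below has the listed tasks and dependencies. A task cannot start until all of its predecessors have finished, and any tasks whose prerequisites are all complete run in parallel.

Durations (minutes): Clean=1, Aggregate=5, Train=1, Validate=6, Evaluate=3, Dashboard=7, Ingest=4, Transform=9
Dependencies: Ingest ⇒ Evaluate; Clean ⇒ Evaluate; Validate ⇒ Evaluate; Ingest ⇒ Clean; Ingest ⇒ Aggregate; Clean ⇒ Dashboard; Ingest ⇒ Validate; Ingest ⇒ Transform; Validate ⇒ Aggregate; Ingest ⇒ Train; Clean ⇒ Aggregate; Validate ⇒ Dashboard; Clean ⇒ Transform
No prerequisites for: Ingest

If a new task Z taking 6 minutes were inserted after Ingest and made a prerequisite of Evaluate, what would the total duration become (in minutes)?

17

Originally the plan takes 17 minutes.
With Z inserted, Evaluate now waits for max(Ingest, Validate, Clean, Z).
New critical path: Ingest→Validate→Dashboard = 4+6+7 = 17 ⇒ 17 minutes.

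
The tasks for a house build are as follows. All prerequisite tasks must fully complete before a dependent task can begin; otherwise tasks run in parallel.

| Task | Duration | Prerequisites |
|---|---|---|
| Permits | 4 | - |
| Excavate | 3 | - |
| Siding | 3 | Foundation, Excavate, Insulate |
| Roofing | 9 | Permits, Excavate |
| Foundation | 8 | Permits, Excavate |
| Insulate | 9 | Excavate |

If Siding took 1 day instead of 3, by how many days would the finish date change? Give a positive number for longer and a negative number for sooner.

-2

As given, the longest chain is Permits→Foundation→Siding = 4+8+3 = 15, so the finish is 15 days.
Siding lies on that path, so at 1 day the path becomes 13 days.
That remains the longest chain; total 13 days.
Change in finish: 13 − 15 = -2 days.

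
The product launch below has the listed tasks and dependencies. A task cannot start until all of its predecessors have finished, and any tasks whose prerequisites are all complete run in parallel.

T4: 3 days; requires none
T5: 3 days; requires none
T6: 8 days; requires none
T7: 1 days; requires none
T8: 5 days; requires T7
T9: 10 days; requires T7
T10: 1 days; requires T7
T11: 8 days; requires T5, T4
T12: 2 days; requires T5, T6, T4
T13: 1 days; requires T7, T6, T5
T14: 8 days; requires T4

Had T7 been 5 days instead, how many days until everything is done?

As given, the longest chain is T7→T9 = 1+10 = 11, so the finish is 11 days.
T7 is on the critical path; changing it to 5 makes that path 15 days.
The critical path is still T7→T9; finish is now 15 days.

15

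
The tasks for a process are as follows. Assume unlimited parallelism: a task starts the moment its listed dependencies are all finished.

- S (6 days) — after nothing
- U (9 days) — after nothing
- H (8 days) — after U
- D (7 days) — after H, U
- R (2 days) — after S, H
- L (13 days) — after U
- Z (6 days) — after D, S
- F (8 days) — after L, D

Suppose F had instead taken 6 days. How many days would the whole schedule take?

The binding path is U→H→D→F = 9+8+7+8 = 32; finish at 32 days.
Since F is critical, the -2 change carries straight to that chain (now 30 days).
The binding chain switches to U→H→D→Z = 9+8+7+6 = 30; finish 30 days.

30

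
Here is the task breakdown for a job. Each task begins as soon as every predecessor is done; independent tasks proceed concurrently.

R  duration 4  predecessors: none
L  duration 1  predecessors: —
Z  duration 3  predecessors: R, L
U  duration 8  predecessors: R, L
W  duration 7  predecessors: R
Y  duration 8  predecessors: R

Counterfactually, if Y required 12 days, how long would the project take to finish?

Baseline: R→Y = 4+8 = 12 → 12 days.
Since Y is critical, the +4 change carries straight to that chain (now 16 days).
That remains the longest chain; total 16 days.

16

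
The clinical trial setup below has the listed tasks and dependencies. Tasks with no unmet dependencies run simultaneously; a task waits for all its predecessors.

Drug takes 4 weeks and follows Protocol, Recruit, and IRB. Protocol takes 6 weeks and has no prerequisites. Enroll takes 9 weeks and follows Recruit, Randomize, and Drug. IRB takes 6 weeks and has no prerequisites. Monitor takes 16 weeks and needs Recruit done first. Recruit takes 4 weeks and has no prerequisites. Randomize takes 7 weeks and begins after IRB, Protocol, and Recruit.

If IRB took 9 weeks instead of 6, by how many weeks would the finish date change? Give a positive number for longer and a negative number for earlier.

The binding path is IRB→Randomize→Enroll = 6+7+9 = 22; finish at 22 weeks.
Since IRB is critical, the +3 change carries straight to that chain (now 25 weeks).
The critical path is still IRB→Randomize→Enroll; finish is now 25 weeks.
Change in finish: 25 − 22 = +3 weeks.

3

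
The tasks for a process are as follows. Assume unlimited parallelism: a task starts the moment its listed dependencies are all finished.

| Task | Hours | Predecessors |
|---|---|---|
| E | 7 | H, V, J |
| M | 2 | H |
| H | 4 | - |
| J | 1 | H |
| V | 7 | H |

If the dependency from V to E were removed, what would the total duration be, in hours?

Before: longest chain H→V→E = 4+7+7 = 18, finish 18.
Without V→E, E's earliest start moves from 11 to 5.
After: H→J→E = 4+1+7 = 12 → 12 hours.

12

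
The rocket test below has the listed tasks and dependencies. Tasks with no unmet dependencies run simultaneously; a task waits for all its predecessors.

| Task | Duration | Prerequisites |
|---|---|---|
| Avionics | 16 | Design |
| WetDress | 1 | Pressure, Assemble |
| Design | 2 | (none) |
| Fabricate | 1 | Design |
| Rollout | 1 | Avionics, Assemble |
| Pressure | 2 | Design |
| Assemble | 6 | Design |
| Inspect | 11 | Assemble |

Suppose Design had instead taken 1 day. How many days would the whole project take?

The binding path is Design→Avionics→Rollout = 2+16+1 = 19; finish at 19 days.
Design is on the critical path; changing it to 1 makes that path 18 days.
The critical path is still Design→Avionics→Rollout; finish is now 18 days.

18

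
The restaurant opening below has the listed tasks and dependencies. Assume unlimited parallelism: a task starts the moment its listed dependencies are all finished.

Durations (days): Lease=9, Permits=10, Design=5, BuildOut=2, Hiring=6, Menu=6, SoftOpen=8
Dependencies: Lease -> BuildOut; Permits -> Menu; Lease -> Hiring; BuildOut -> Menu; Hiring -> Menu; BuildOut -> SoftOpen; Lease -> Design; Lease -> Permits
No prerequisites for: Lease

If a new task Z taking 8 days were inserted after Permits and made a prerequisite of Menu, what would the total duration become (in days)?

Originally the schedule takes 25 days.
With Z inserted, Menu now waits for max(Hiring, BuildOut, Permits, Z).
New critical path: Lease→Permits→Z→Menu = 9+10+8+6 = 33 ⇒ 33 days.

33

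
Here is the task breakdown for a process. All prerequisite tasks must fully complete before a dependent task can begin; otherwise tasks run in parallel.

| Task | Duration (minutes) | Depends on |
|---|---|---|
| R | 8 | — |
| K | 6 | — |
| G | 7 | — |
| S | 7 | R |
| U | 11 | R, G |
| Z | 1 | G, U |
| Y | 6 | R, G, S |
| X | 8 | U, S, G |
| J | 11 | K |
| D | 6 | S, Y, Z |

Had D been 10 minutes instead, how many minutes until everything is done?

The binding path is R→S→Y→D = 8+7+6+6 = 27; finish at 27 minutes.
D is on the critical path; changing it to 10 makes that path 31 minutes.
The critical path is still R→S→Y→D; finish is now 31 minutes.

31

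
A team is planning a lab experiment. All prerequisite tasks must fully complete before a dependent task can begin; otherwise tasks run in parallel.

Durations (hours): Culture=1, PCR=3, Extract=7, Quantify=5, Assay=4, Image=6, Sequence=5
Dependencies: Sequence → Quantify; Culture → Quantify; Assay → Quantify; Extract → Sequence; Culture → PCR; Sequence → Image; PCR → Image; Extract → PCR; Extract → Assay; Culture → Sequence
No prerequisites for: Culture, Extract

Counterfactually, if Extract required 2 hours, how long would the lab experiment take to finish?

Critical path before the change: Extract→Sequence→Image = 7+5+6 = 18 giving 18 hours.
Extract is on the critical path; changing it to 2 makes that path 13 hours.
That remains the longest chain; total 13 hours.

13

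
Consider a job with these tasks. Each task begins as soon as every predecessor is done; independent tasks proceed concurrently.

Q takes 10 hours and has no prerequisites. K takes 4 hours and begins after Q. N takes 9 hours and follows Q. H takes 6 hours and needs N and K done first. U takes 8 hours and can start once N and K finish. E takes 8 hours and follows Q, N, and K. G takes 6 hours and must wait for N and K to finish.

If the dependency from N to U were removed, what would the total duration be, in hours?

With the dependency in place, Q→N→U = 10+9+8 = 27 sets the finish at 27 hours.
Without N→U, U's earliest start moves from 19 to 14.
After: Q→N→E = 10+9+8 = 27 → 27 hours.

27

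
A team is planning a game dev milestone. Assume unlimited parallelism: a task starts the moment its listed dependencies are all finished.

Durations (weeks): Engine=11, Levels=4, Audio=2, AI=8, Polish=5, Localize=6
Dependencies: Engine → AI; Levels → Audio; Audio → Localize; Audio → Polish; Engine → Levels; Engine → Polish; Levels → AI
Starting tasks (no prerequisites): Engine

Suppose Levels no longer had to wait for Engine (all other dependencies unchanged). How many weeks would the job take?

With the dependency in place, Engine→Levels→Audio→Localize = 11+4+2+6 = 23 sets the finish at 23 weeks.
Without Engine→Levels, Levels's earliest start moves from 11 to 0.
The longest chain is now Engine→AI = 11+8 = 19, so the job takes 19 weeks.

19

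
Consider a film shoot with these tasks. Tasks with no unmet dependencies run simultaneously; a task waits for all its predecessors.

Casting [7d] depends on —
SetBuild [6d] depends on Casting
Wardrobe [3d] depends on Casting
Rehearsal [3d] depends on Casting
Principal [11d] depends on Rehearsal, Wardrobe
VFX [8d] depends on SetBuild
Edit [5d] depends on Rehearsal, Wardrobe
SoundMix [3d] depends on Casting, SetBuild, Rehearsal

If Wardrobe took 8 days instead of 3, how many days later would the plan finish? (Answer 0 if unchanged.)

The binding path is Casting→Wardrobe→Principal = 7+3+11 = 21; finish at 21 days.
Wardrobe lies on that path, so at 8 days the path becomes 26 days.
That remains the longest chain; total 26 days.
Change in finish: 26 − 21 = +5 days.

5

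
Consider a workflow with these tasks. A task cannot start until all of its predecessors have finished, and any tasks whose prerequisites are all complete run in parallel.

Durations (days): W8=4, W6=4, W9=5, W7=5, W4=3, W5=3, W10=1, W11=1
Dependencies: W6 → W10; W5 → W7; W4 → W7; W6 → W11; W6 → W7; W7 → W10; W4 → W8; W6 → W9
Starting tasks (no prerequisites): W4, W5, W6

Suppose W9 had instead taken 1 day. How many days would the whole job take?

Critical path before the change: W6→W7→W10 = 4+5+1 = 10 giving 10 days.
W9 has 1 day of float (longest path through it is 9).
The critical path is still W6→W7→W10; finish is now 10 days.

10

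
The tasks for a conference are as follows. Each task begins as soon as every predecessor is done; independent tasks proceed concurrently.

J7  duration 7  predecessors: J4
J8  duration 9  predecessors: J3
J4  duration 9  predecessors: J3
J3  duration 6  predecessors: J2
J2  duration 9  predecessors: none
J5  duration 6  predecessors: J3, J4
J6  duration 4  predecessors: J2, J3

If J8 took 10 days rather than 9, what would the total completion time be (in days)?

As given, the longest chain is J2→J3→J4→J7 = 9+6+9+7 = 31, so the finish is 31 days.
The longest path through J8 is only 24 days, so J8 has float 7.
No other chain overtakes it, so the finish is 31 days.

31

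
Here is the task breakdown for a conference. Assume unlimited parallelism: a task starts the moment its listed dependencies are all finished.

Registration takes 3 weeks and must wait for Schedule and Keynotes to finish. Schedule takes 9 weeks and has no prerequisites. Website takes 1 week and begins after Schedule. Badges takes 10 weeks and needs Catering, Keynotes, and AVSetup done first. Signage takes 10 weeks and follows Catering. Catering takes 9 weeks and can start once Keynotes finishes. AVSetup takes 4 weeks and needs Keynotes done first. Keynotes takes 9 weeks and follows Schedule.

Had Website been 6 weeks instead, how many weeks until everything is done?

37

Baseline: Schedule→Keynotes→Catering→Badges = 9+9+9+10 = 37 → 37 weeks.
Website is off the critical path — its longest chain is 10 weeks, giving 27 of slack.
That remains the longest chain; total 37 weeks.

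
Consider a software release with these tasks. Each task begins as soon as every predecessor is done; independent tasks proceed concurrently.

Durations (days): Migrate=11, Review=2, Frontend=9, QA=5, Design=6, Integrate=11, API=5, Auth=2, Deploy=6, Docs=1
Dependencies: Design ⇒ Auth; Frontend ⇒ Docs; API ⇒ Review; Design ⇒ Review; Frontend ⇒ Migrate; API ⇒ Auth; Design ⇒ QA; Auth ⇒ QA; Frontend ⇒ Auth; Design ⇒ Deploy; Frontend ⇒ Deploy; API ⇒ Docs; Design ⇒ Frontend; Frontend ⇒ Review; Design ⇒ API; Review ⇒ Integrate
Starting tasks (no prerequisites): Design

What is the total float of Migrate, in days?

The longest chain is Design→Frontend→Review→Integrate = 6+9+2+11 = 28; overall finish 28 days.
The longest chain containing Migrate totals 26 days.
So Migrate can slip 28 − 26 = 2 days.

2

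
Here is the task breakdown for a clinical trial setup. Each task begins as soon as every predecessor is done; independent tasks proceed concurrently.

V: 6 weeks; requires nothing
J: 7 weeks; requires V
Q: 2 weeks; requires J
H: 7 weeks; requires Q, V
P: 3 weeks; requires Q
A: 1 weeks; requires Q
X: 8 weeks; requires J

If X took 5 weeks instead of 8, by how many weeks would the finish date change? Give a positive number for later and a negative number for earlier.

0

Actual critical path: V→J→Q→H = 6+7+2+7 = 22 ⇒ 22 weeks.
The longest path through X is only 21 weeks, so X has float 1.
That remains the longest chain; total 22 weeks.
Change in finish: 22 − 22 = +0 weeks.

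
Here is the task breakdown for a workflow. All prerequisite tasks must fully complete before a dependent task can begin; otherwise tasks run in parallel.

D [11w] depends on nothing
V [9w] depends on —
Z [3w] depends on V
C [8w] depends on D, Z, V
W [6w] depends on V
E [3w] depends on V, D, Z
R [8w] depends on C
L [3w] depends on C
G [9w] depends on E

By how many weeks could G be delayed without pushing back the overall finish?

4

The longest chain is V→Z→C→R = 9+3+8+8 = 28; overall finish 28 weeks.
The longest chain containing G totals 24 weeks.
So G can slip 28 − 24 = 4 weeks.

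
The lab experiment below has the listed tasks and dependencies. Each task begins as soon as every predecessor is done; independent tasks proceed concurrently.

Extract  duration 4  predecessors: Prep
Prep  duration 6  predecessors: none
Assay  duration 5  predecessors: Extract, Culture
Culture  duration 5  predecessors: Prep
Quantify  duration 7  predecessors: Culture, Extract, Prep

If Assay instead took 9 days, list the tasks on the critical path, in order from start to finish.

Prep, Culture, Assay

As given, the longest chain is Prep→Culture→Quantify = 6+5+7 = 18, so the finish is 18 days.
Assay has 2 days of float (longest path through it is 16).
New critical path: Prep→Culture→Assay = 6+5+9 = 20 ⇒ 20 days.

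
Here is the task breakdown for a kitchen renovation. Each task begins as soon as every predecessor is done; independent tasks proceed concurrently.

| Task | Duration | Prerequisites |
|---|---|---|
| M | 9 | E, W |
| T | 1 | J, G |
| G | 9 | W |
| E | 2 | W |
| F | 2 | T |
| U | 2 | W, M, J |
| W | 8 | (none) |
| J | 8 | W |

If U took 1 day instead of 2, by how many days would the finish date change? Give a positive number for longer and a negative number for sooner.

-1

Critical path before the change: W→E→M→U = 8+2+9+2 = 21 giving 21 days.
Since U is critical, the -1 change carries straight to that chain (now 20 days).
The critical path is still W→E→M→U; finish is now 20 days.
Change in finish: 20 − 21 = -1 days.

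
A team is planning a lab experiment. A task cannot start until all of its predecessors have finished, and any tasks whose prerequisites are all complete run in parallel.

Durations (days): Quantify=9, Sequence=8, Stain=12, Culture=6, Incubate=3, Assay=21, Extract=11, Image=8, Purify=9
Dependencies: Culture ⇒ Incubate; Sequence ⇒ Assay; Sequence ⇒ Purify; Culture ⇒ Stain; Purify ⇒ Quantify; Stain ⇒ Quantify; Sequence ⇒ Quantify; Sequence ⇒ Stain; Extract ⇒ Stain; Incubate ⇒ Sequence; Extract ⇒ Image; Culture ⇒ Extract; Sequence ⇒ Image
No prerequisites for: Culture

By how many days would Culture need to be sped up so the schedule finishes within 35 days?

Current finish: 38 days; target: 35.
Culture is on every critical path, so each day cut from Culture cuts the finish by one (this holds down to a finish of 33).
Need 38 − 35 = 3 days off Culture → Culture becomes 3 days, finish becomes 35.

3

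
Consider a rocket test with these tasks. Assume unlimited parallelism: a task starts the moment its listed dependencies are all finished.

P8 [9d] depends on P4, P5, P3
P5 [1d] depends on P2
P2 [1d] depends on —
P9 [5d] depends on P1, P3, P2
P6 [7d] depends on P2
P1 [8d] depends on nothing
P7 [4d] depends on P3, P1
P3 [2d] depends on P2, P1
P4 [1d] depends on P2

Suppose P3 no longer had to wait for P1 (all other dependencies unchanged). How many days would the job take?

With the dependency in place, P1→P3→P8 = 8+2+9 = 19 sets the finish at 19 days.
Without P1→P3, P3's earliest start moves from 8 to 1.
After: P1→P9 = 8+5 = 13 → 13 days.

13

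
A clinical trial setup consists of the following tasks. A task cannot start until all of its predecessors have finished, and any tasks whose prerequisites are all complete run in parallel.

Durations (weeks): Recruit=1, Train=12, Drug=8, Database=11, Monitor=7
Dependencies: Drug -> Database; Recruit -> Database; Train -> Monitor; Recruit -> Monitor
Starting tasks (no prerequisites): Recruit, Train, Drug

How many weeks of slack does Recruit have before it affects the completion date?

7

The longest chain is Train→Monitor = 12+7 = 19; overall finish 19 weeks.
The longest chain containing Recruit totals 12 weeks.
So Recruit can slip 8 − 1 = 7 weeks.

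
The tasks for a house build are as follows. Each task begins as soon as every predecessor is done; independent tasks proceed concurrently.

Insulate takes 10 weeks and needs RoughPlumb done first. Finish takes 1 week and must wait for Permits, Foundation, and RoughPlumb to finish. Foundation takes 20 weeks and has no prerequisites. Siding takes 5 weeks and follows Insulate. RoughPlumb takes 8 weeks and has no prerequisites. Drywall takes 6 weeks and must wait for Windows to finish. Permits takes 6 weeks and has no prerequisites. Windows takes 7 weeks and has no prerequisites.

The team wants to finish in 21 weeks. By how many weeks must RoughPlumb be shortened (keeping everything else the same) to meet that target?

Current finish: 23 weeks; target: 21.
RoughPlumb is on every critical path, so each week cut from RoughPlumb cuts the finish by one (this holds down to a finish of 21).
Need 23 − 21 = 2 weeks off RoughPlumb → RoughPlumb becomes 6 weeks, finish becomes 21.

2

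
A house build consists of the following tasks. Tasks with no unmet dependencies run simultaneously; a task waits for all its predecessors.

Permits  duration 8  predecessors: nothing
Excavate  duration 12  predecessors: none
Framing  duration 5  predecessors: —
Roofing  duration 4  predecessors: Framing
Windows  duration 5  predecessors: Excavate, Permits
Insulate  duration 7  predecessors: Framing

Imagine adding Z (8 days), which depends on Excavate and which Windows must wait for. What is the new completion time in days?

Originally the job takes 17 days.
With Z inserted, Windows now waits for max(Excavate, Permits, Z).
New critical path: Excavate→Z→Windows = 12+8+5 = 25 ⇒ 25 days.

25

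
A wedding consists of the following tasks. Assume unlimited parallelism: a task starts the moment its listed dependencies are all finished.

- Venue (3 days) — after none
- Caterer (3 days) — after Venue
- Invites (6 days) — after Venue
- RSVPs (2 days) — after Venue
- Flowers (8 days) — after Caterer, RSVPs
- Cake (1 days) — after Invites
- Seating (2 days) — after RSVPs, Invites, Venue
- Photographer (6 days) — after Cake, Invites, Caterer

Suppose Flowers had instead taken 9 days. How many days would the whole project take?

16

As given, the longest chain is Venue→Invites→Cake→Photographer = 3+6+1+6 = 16, so the finish is 16 days.
The longest path through Flowers is only 14 days, so Flowers has float 2.
The critical path is still Venue→Invites→Cake→Photographer; finish is now 16 days.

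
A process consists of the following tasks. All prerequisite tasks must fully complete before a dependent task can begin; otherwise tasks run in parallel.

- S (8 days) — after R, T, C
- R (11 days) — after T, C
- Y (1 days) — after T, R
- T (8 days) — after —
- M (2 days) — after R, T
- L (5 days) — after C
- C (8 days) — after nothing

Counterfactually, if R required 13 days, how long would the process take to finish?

29

Critical path before the change: C→R→S = 8+11+8 = 27 giving 27 days.
R is on the critical path; changing it to 13 makes that path 29 days.
That remains the longest chain; total 29 days.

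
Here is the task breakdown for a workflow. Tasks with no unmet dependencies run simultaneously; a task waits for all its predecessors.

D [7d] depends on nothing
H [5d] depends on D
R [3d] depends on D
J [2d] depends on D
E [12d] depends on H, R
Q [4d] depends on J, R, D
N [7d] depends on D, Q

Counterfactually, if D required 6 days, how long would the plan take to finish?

As given, the longest chain is D→H→E = 7+5+12 = 24, so the finish is 24 days.
D lies on that path, so at 6 days the path becomes 23 days.
That remains the longest chain; total 23 days.

23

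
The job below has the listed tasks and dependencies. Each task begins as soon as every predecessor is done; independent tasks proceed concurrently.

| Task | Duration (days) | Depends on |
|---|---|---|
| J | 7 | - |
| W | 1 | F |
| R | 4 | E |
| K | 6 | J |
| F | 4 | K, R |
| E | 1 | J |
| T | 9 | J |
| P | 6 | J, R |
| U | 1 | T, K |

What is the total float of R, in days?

0

J→E→R→P = 7+1+4+6 = 18 sets the makespan at 18 days.
R finishes as early as 12 and must finish by 12.
Float = 18 − 18 = 0.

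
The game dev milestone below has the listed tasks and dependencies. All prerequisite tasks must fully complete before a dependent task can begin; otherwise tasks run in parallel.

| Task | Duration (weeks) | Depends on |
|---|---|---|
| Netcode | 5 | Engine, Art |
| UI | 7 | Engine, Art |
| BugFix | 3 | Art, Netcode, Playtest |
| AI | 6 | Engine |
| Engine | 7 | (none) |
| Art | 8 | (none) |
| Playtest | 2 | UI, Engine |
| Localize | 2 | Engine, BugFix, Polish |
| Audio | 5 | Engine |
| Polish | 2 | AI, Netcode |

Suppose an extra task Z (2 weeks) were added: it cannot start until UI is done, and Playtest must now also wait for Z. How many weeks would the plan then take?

24

Originally the plan takes 22 weeks.
With Z inserted, Playtest now waits for max(UI, Engine, Z).
New critical path: Art→UI→Z→Playtest→BugFix→Localize = 8+7+2+2+3+2 = 24 ⇒ 24 weeks.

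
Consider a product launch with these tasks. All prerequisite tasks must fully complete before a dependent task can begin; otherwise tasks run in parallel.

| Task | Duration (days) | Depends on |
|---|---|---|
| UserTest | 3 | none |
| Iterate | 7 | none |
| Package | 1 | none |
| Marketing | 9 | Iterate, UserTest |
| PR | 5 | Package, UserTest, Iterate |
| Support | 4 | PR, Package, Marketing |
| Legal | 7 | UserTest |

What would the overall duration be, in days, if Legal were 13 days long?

20

Actual critical path: Iterate→Marketing→Support = 7+9+4 = 20 ⇒ 20 days.
Legal is off the critical path — its longest chain is 10 days, giving 10 of slack.
That remains the longest chain; total 20 days.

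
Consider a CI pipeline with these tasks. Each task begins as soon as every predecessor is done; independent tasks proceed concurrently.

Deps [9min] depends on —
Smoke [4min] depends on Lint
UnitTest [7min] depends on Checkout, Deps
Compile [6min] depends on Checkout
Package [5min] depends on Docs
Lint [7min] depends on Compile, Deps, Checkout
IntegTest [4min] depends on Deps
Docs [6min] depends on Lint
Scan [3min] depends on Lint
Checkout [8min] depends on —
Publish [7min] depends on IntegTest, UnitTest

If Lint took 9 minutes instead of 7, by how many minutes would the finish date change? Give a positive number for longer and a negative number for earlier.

Actual critical path: Checkout→Compile→Lint→Docs→Package = 8+6+7+6+5 = 32 ⇒ 32 minutes.
Lint lies on that path, so at 9 minutes the path becomes 34 minutes.
The critical path is still Checkout→Compile→Lint→Docs→Package; finish is now 34 minutes.
Change in finish: 34 − 32 = +2 minutes.

2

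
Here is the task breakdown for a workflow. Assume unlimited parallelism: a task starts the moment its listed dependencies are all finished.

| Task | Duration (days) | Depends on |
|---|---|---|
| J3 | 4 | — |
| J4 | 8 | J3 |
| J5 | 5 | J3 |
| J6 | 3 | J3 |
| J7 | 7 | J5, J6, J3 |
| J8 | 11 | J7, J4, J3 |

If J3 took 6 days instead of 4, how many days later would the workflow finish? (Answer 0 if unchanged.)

Baseline: J3→J5→J7→J8 = 4+5+7+11 = 27 → 27 days.
J3 lies on that path, so at 6 days the path becomes 29 days.
That remains the longest chain; total 29 days.
Change in finish: 29 − 27 = +2 days.

2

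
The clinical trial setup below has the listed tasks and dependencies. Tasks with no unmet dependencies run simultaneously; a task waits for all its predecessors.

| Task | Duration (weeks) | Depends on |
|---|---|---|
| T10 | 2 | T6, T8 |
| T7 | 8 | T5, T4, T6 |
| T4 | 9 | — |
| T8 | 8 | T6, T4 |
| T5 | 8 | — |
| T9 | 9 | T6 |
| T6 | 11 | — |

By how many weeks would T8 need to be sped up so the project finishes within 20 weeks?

Current finish: 21 weeks; target: 20.
T8 is on every critical path, so each week cut from T8 cuts the finish by one (this holds down to a finish of 20).
Need 21 − 20 = 1 week off T8 → T8 becomes 7 weeks, finish becomes 20.

1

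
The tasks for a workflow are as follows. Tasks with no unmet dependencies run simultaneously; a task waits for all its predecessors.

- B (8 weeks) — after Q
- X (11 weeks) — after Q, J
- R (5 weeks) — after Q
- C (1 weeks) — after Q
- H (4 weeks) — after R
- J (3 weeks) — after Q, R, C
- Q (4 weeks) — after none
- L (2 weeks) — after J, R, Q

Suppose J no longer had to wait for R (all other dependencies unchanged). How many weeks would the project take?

19

Original critical path: Q→R→J→X = 4+5+3+11 = 23 ⇒ 23 weeks.
Without R→J, J's earliest start moves from 9 to 5.
After: Q→C→J→X = 4+1+3+11 = 19 → 19 weeks.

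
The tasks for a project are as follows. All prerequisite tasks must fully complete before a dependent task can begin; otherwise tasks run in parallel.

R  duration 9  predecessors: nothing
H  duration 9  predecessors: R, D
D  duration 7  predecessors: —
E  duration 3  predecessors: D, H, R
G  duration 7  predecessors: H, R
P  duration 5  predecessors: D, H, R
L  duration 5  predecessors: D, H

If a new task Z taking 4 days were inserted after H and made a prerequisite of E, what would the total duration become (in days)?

25

Originally the schedule takes 25 days.
With Z inserted, E now waits for max(D, H, R, Z).
New critical path: R→H→Z→E = 9+9+4+3 = 25 ⇒ 25 days.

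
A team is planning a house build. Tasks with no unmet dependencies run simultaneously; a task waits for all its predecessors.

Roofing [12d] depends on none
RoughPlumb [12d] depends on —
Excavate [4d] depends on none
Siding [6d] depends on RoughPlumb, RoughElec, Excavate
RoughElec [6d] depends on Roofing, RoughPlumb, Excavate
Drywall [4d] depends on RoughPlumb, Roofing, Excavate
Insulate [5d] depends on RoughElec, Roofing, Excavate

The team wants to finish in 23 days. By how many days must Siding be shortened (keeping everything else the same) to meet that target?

1

Current finish: 24 days; target: 23.
Siding is on every critical path, so each day cut from Siding cuts the finish by one (this holds down to a finish of 23).
Need 24 − 23 = 1 day off Siding → Siding becomes 5 days, finish becomes 23.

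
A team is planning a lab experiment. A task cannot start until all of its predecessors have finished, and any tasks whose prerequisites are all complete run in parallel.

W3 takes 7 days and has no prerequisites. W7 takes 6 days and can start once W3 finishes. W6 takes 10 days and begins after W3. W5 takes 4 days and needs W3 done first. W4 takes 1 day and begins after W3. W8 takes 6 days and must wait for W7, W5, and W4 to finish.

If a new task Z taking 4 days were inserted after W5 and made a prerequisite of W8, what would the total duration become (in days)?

Originally the lab experiment takes 19 days.
With Z inserted, W8 now waits for max(W7, W5, W4, Z).
New critical path: W3→W5→Z→W8 = 7+4+4+6 = 21 ⇒ 21 days.

21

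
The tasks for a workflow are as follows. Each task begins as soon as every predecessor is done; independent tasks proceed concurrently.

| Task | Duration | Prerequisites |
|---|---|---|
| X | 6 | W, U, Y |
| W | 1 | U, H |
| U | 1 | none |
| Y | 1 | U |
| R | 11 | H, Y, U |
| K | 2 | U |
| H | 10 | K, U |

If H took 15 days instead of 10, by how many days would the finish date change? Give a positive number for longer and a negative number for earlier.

The binding path is U→K→H→R = 1+2+10+11 = 24; finish at 24 days.
H lies on that path, so at 15 days the path becomes 29 days.
No other chain overtakes it, so the finish is 29 days.
Change in finish: 29 − 24 = +5 days.

5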